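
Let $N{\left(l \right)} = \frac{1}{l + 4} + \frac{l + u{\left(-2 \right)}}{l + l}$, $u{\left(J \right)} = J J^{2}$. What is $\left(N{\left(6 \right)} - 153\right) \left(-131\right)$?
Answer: $\frac{300776}{15} \approx 20052.0$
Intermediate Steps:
$u{\left(J \right)} = J^{3}$
$N{\left(l \right)} = \frac{1}{4 + l} + \frac{-8 + l}{2 l}$ ($N{\left(l \right)} = \frac{1}{l + 4} + \frac{l + \left(-2\right)^{3}}{l + l} = \frac{1}{4 + l} + \frac{l - 8}{2 l} = \frac{1}{4 + l} + \left(-8 + l\right) \frac{1}{2 l} = \frac{1}{4 + l} + \frac{-8 + l}{2 l}$)
$\left(N{\left(6 \right)} - 153\right) \left(-131\right) = \left(\frac{-16 + \frac{6^{2}}{2} - 6}{6 \left(4 + 6\right)} - 153\right) \left(-131\right) = \left(\frac{-16 + \frac{1}{2} \cdot 36 - 6}{6 \cdot 10} - 153\right) \left(-131\right) = \left(\frac{1}{6} \cdot \frac{1}{10} \left(-16 + 18 - 6\right) - 153\right) \left(-131\right) = \left(\frac{1}{6} \cdot \frac{1}{10} \left(-4\right) - 153\right) \left(-131\right) = \left(- \frac{1}{15} - 153\right) \left(-131\right) = \left(- \frac{2296}{15}\right) \left(-131\right) = \frac{300776}{15}$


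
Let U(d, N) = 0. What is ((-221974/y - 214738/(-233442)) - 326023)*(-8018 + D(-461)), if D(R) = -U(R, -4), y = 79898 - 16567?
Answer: 19323379364918979584/7392057651 ≈ 2.6141e+9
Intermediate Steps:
y = 63331
D(R) = 0 (D(R) = -1*0 = 0)
((-221974/y - 214738/(-233442)) - 326023)*(-8018 + D(-461)) = ((-221974/63331 - 214738/(-233442)) - 326023)*(-8018 + 0) = ((-221974*1/63331 - 214738*(-1/233442)) - 326023)*(-8018) = ((-221974/63331 + 107369/116721) - 326023)*(-8018) = (-19109241115/7392057651 - 326023)*(-8018) = -2409999920793088/7392057651*(-8018) = 19323379364918979584/7392057651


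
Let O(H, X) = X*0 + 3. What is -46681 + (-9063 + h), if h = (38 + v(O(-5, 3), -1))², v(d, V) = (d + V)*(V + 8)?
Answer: -53040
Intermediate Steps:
O(H, X) = 3 (O(H, X) = 0 + 3 = 3)
v(d, V) = (8 + V)*(V + d) (v(d, V) = (V + d)*(8 + V) = (8 + V)*(V + d))
h = 2704 (h = (38 + ((-1)² + 8*(-1) + 8*3 - 1*3))² = (38 + (1 - 8 + 24 - 3))² = (38 + 14)² = 52² = 2704)
-46681 + (-9063 + h) = -46681 + (-9063 + 2704) = -46681 - 6359 = -53040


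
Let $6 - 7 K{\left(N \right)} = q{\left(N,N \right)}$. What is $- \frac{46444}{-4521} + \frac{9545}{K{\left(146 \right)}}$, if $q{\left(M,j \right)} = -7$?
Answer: $\frac{302674387}{58773} \approx 5149.9$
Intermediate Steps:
$K{\left(N \right)} = \frac{13}{7}$ ($K{\left(N \right)} = \frac{6}{7} - -1 = \frac{6}{7} + 1 = \frac{13}{7}$)
$- \frac{46444}{-4521} + \frac{9545}{K{\left(146 \right)}} = - \frac{46444}{-4521} + \frac{9545}{\frac{13}{7}} = \left(-46444\right) \left(- \frac{1}{4521}\right) + 9545 \cdot \frac{7}{13} = \frac{46444}{4521} + \frac{66815}{13} = \frac{302674387}{58773}$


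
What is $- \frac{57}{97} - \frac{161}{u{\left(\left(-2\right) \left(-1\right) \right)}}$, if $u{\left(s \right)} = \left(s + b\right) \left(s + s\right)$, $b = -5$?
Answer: $\frac{14933}{1164} \approx 12.829$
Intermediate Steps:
$u{\left(s \right)} = 2 s \left(-5 + s\right)$ ($u{\left(s \right)} = \left(s - 5\right) \left(s + s\right) = \left(-5 + s\right) 2 s = 2 s \left(-5 + s\right)$)
$- \frac{57}{97} - \frac{161}{u{\left(\left(-2\right) \left(-1\right) \right)}} = - \frac{57}{97} - \frac{161}{2 \left(\left(-2\right) \left(-1\right)\right) \left(-5 - -2\right)} = \left(-57\right) \frac{1}{97} - \frac{161}{2 \cdot 2 \left(-5 + 2\right)} = - \frac{57}{97} - \frac{161}{2 \cdot 2 \left(-3\right)} = - \frac{57}{97} - \frac{161}{-12} = - \frac{57}{97} - - \frac{161}{12} = - \frac{57}{97} + \frac{161}{12} = \frac{14933}{1164}$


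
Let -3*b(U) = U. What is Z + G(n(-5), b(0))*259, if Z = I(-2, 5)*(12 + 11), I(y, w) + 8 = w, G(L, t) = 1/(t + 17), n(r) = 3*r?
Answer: -914/17 ≈ -53.765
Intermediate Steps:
b(U) = -U/3
G(L, t) = 1/(17 + t)
I(y, w) = -8 + w
Z = -69 (Z = (-8 + 5)*(12 + 11) = -3*23 = -69)
Z + G(n(-5), b(0))*259 = -69 + 259/(17 - ⅓*0) = -69 + 259/(17 + 0) = -69 + 259/17 = -914/17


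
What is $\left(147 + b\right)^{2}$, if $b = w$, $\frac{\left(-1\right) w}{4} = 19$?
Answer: $5041$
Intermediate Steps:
$w = -76$ ($w = \left(-4\right) 19 = -76$)
$b = -76$
$\left(147 + b\right)^{2} = \left(147 - 76\right)^{2} = 71^{2} = 5041$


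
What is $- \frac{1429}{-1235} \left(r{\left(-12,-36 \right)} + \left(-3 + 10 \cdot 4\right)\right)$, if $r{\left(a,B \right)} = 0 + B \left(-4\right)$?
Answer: $\frac{258649}{1235} \approx 209.43$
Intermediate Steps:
$r{\left(a,B \right)} = - 4 B$ ($r{\left(a,B \right)} = 0 - 4 B = - 4 B$)
$- \frac{1429}{-1235} \left(r{\left(-12,-36 \right)} + \left(-3 + 10 \cdot 4\right)\right) = - \frac{1429}{-1235} \left(\left(-4\right) \left(-36\right) + \left(-3 + 10 \cdot 4\right)\right) = \left(-1429\right) \left(- \frac{1}{1235}\right) \left(144 + \left(-3 + 40\right)\right) = \frac{1429 \left(144 + 37\right)}{1235} = \frac{1429}{1235} \cdot 181 = \frac{258649}{1235}$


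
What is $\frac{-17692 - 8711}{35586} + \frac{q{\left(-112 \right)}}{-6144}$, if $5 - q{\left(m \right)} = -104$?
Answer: $- \frac{9227717}{12146688} \approx -0.75969$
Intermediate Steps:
$q{\left(m \right)} = 109$ ($q{\left(m \right)} = 5 - -104 = 5 + 104 = 109$)
$\frac{-17692 - 8711}{35586} + \frac{q{\left(-112 \right)}}{-6144} = \frac{-17692 - 8711}{35586} + \frac{109}{-6144} = \left(-26403\right) \frac{1}{35586} + 109 \left(- \frac{1}{6144}\right) = - \frac{8801}{11862} - \frac{109}{6144} = - \frac{9227717}{12146688}$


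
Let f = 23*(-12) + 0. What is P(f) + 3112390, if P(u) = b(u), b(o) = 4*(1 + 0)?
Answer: 3112394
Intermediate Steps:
f = -276 (f = -276 + 0 = -276)
b(o) = 4 (b(o) = 4*1 = 4)
P(u) = 4
P(f) + 3112390 = 4 + 3112390 = 3112394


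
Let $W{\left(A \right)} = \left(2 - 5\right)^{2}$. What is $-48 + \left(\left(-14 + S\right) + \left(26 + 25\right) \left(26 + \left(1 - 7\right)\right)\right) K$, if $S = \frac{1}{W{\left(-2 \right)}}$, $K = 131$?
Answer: $\frac{1185773}{9} \approx 1.3175 \cdot 10^{5}$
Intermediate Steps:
$W{\left(A \right)} = 9$ ($W{\left(A \right)} = \left(-3\right)^{2} = 9$)
$S = \frac{1}{9} \approx 0.11111$
$-48 + \left(\left(-14 + S\right) + \left(26 + 25\right) \left(26 + \left(1 - 7\right)\right)\right) K = -48 + \left(\left(-14 + \frac{1}{9}\right) + \left(26 + 25\right) \left(26 + \left(1 - 7\right)\right)\right) 131 = -48 + \left(- \frac{125}{9} + 51 \left(26 - 6\right)\right) 131 = -48 + \left(- \frac{125}{9} + 51 \cdot 20\right) 131 = -48 + \left(- \frac{125}{9} + 1020\right) 131 = -48 + \frac{9055}{9} \cdot 131 = -48 + \frac{1186205}{9} = \frac{1185773}{9}$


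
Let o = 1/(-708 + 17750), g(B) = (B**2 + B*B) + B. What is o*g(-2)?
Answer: 3/8521 ≈ 0.00035207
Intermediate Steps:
g(B) = B + 2*B**2 (g(B) = (B**2 + B**2) + B = 2*B**2 + B = B + 2*B**2)
o = 1/17042 ≈ 5.8679e-5
o*g(-2) = (-2*(1 + 2*(-2)))/17042 = (-2*(1 - 4))/17042 = (-2*(-3))/17042 = (1/17042)*6 = 3/8521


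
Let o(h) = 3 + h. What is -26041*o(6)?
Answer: -234369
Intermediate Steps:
-26041*o(6) = -26041*(3 + 6) = -26041*9 = -234369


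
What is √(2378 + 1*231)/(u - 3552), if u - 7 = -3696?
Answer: -√2609/7241 ≈ -0.0070540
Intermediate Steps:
u = -3689 (u = 7 - 3696 = -3689)
√(2378 + 1*231)/(u - 3552) = √(2378 + 1*231)/(-3689 - 3552) = √(2378 + 231)/(-7241) = √2609*(-1/7241) = -√2609/7241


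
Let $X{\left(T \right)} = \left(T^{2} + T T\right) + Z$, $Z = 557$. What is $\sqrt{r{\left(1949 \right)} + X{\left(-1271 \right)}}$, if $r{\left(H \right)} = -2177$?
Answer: $\sqrt{3229262} \approx 1797.0$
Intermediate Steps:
$X{\left(T \right)} = 557 + 2 T^{2}$ ($X{\left(T \right)} = \left(T^{2} + T T\right) + 557 = \left(T^{2} + T^{2}\right) + 557 = 2 T^{2} + 557 = 557 + 2 T^{2}$)
$\sqrt{r{\left(1949 \right)} + X{\left(-1271 \right)}} = \sqrt{-2177 + \left(557 + 2 \left(-1271\right)^{2}\right)} = \sqrt{-2177 + \left(557 + 2 \cdot 1615441\right)} = \sqrt{-2177 + \left(557 + 3230882\right)} = \sqrt{-2177 + 3231439} = \sqrt{3229262}$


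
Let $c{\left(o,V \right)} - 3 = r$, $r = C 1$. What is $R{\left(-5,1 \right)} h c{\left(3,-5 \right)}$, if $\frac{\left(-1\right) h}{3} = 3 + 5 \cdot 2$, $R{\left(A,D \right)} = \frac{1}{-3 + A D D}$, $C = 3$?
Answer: $\frac{117}{4} \approx 29.25$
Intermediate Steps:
$r = 3$ ($r = 3 \cdot 1 = 3$)
$c{\left(o,V \right)} = 6$ ($c{\left(o,V \right)} = 3 + 3 = 6$)
$R{\left(A,D \right)} = \frac{1}{-3 + A D^{2}}$
$h = -39$ ($h = - 3 \left(3 + 5 \cdot 2\right) = - 3 \left(3 + 10\right) = \left(-3\right) 13 = -39$)
$R{\left(-5,1 \right)} h c{\left(3,-5 \right)} = \frac{1}{-3 - 5 \cdot 1^{2}} \left(-39\right) 6 = \frac{1}{-3 - 5} \left(-39\right) 6 = \frac{1}{-8} \left(-39\right) 6 = \left(- \frac{1}{8}\right) \left(-39\right) 6 = \frac{39}{8} \cdot 6 = \frac{117}{4}$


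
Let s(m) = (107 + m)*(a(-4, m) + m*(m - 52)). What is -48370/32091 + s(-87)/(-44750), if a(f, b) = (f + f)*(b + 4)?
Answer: -1035225524/143607225 ≈ -7.2087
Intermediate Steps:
a(f, b) = 2*f*(4 + b) (a(f, b) = (2*f)*(4 + b) = 2*f*(4 + b))
s(m) = (107 + m)*(-32 - 8*m + m*(-52 + m)) (s(m) = (107 + m)*(2*(-4)*(4 + m) + m*(m - 52)) = (107 + m)*((-32 - 8*m) + m*(-52 + m)) = (107 + m)*(-32 - 8*m + m*(-52 + m)))
-48370/32091 + s(-87)/(-44750) = -48370/32091 + (-3424 + (-87)**3 - 6452*(-87) + 47*(-87)**2)/(-44750) = -48370*1/32091 + (-3424 - 658503 + 561324 + 47*7569)*(-1/44750) = -48370/32091 + (-3424 - 658503 + 561324 + 355743)*(-1/44750) = -48370/32091 + 255140*(-1/44750) = -48370/32091 - 25514/4475 = -1035225524/143607225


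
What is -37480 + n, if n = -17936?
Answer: -55416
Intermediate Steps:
-37480 + n = -37480 - 17936 = -55416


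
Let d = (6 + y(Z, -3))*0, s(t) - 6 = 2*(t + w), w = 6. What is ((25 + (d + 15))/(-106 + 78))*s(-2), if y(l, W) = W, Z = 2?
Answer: -20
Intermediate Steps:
s(t) = 18 + 2*t (s(t) = 6 + 2*(t + 6) = 6 + 2*(6 + t) = 6 + (12 + 2*t) = 18 + 2*t)
d = 0 (d = (6 - 3)*0 = 3*0 = 0)
((25 + (d + 15))/(-106 + 78))*s(-2) = ((25 + (0 + 15))/(-106 + 78))*(18 + 2*(-2)) = ((25 + 15)/(-28))*(18 - 4) = (40*(-1/28))*14 = -10/7*14 = -20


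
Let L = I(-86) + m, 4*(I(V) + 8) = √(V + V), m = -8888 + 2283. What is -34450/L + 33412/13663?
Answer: 18295366038228/2390029226897 + 68900*I*√43/174927119 ≈ 7.6549 + 0.0025828*I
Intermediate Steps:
m = -6605
I(V) = -8 + √2*√V/4 (I(V) = -8 + √(V + V)/4 = -8 + √(2*V)/4 = -8 + (√2*√V)/4 = -8 + √2*√V/4)
L = -6613 + I*√43/2 (L = (-8 + √2*√(-86)/4) - 6605 = (-8 + √2*(I*√86)/4) - 6605 = (-8 + I*√43/2) - 6605 = -6613 + I*√43/2 ≈ -6613.0 + 3.2787*I)
-34450/L + 33412/13663 = -34450/(-6613 + I*√43/2) + 33412/13663 = 33412/13663 - 34450/(-6613 + I*√43/2)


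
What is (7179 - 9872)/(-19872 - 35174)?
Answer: 2693/55046 ≈ 0.048923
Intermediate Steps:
(7179 - 9872)/(-19872 - 35174) = -2693/(-55046) = -2693*(-1/55046) = 2693/55046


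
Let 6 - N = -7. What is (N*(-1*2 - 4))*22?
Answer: -1716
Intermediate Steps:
N = 13 (N = 6 - 1*(-7) = 6 + 7 = 13)
(N*(-1*2 - 4))*22 = (13*(-1*2 - 4))*22 = (13*(-2 - 4))*22 = (13*(-6))*22 = -78*22 = -1716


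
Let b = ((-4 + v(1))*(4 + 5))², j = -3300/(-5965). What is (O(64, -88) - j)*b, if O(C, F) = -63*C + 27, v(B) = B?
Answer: -3483617625/1193 ≈ -2.9200e+6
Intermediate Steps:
j = 660/1193 (j = -3300*(-1/5965) = 660/1193 ≈ 0.55323)
O(C, F) = 27 - 63*C
b = 729 (b = ((-4 + 1)*(4 + 5))² = (-3*9)² = (-27)² = 729)
(O(64, -88) - j)*b = ((27 - 63*64) - 1*660/1193)*729 = ((27 - 4032) - 660/1193)*729 = (-4005 - 660/1193)*729 = -4778625/1193*729 = -3483617625/1193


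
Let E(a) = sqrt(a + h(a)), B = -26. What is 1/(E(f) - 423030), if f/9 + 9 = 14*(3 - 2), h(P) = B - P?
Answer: -211515/89477190463 - I*sqrt(26)/178954380926 ≈ -2.3639e-6 - 2.8493e-11*I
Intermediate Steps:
h(P) = -26 - P
f = 45 (f = -81 + 9*(14*(3 - 2)) = -81 + 9*(14*1) = -81 + 9*14 = -81 + 126 = 45)
E(a) = I*sqrt(26) (E(a) = sqrt(a + (-26 - a)) = sqrt(-26) = I*sqrt(26))
1/(E(f) - 423030) = 1/(I*sqrt(26) - 423030) = 1/(-423030 + I*sqrt(26))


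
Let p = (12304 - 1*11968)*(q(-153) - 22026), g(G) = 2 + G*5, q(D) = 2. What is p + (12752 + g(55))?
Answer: -7387035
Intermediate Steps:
g(G) = 2 + 5*G
p = -7400064 (p = (12304 - 1*11968)*(2 - 22026) = (12304 - 11968)*(-22024) = 336*(-22024) = -7400064)
p + (12752 + g(55)) = -7400064 + (12752 + (2 + 5*55)) = -7400064 + (12752 + (2 + 275)) = -7400064 + (12752 + 277) = -7400064 + 13029 = -7387035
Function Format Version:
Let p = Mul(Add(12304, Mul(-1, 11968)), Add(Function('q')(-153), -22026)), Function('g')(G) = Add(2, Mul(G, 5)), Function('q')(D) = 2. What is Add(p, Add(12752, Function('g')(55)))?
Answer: -7387035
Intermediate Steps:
Function('g')(G) = Add(2, Mul(5, G))
p = -7400064 (p = Mul(Add(12304, Mul(-1, 11968)), Add(2, -22026)) = Mul(Add(12304, -11968), -22024) = Mul(336, -22024) = -7400064)
Add(p, Add(12752, Function('g')(55))) = Add(-7400064, Add(12752, Add(2, Mul(5, 55)))) = Add(-7400064, Add(12752, Add(2, 275))) = Add(-7400064, Add(12752, 277)) = Add(-7400064, 13029) = -7387035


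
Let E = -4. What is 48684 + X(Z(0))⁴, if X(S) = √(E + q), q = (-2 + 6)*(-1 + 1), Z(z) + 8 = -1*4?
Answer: 48700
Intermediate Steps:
Z(z) = -12 (Z(z) = -8 - 1*4 = -8 - 4 = -12)
q = 0 (q = 4*0 = 0)
X(S) = 2*I (X(S) = √(-4 + 0) = √(-4) = 2*I)
48684 + X(Z(0))⁴ = 48684 + (2*I)⁴ = 48684 + 16 = 48700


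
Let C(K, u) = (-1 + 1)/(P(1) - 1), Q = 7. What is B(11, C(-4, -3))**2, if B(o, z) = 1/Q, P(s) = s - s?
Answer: 1/49 ≈ 0.020408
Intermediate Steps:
P(s) = 0
C(K, u) = 0 (C(K, u) = (-1 + 1)/(0 - 1) = 0/(-1) = 0*(-1) = 0)
B(o, z) = 1/7
B(11, C(-4, -3))**2 = (1/7)**2 = 1/49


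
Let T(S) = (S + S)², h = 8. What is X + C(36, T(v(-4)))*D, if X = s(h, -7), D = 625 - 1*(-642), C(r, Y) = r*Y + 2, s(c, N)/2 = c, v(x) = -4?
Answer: 2921718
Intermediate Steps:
s(c, N) = 2*c
T(S) = 4*S² (T(S) = (2*S)² = 4*S²)
C(r, Y) = 2 + Y*r (C(r, Y) = Y*r + 2 = 2 + Y*r)
D = 1267 (D = 625 + 642 = 1267)
X = 16 (X = 2*8 = 16)
X + C(36, T(v(-4)))*D = 16 + (2 + (4*(-4)²)*36)*1267 = 16 + (2 + (4*16)*36)*1267 = 16 + (2 + 64*36)*1267 = 16 + (2 + 2304)*1267 = 16 + 2306*1267 = 16 + 2921702 = 2921718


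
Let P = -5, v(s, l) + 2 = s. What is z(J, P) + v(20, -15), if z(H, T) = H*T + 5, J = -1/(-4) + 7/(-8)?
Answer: 209/8 ≈ 26.125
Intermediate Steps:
v(s, l) = -2 + s
J = -5/8 (J = -1*(-¼) + 7*(-⅛) = ¼ - 7/8 = -5/8 ≈ -0.62500)
z(H, T) = 5 + H*T
z(J, P) + v(20, -15) = (5 - 5/8*(-5)) + (-2 + 20) = (5 + 25/8) + 18 = 65/8 + 18 = 209/8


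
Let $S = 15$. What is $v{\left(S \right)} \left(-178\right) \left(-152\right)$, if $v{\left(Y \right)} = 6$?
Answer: $162336$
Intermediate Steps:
$v{\left(S \right)} \left(-178\right) \left(-152\right) = 6 \left(-178\right) \left(-152\right) = \left(-1068\right) \left(-152\right) = 162336$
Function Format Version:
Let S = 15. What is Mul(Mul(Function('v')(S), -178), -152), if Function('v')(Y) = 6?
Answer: 162336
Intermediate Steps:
Mul(Mul(Function('v')(S), -178), -152) = Mul(Mul(6, -178), -152) = Mul(-1068, -152) = 162336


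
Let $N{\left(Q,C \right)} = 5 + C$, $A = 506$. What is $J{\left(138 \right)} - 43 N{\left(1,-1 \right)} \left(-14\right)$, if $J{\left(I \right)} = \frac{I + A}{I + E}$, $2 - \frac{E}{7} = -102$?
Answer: $\frac{1042986}{433} \approx 2408.7$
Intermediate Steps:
$E = 728$ ($E = 14 - -714 = 14 + 714 = 728$)
$J{\left(I \right)} = \frac{506 + I}{728 + I}$ ($J{\left(I \right)} = \frac{I + 506}{I + 728} = \frac{506 + I}{728 + I}$)
$J{\left(138 \right)} - 43 N{\left(1,-1 \right)} \left(-14\right) = \frac{506 + 138}{728 + 138} - 43 \left(5 - 1\right) \left(-14\right) = \frac{1}{866} \cdot 644 - 43 \cdot 4 \left(-14\right) = \frac{1}{866} \cdot 644 - 172 \left(-14\right) = \frac{322}{433} - -2408 = \frac{322}{433} + 2408 = \frac{1042986}{433}$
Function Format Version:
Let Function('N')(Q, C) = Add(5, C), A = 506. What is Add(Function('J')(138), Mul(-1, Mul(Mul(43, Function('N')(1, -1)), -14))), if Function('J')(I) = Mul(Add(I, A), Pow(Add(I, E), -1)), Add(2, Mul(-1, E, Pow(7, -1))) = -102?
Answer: Rational(1042986, 433) ≈ 2408.7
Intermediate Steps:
E = 728 (E = Add(14, Mul(-7, -102)) = Add(14, 714) = 728)
Function('J')(I) = Mul(Pow(Add(728, I), -1), Add(506, I)) (Function('J')(I) = Mul(Add(I, 506), Pow(Add(I, 728), -1)) = Mul(Add(506, I), Pow(Add(728, I), -1)) = Mul(Pow(Add(728, I), -1), Add(506, I)))
Add(Function('J')(138), Mul(-1, Mul(Mul(43, Function('N')(1, -1)), -14))) = Add(Mul(Pow(Add(728, 138), -1), Add(506, 138)), Mul(-1, Mul(Mul(43, Add(5, -1)), -14))) = Add(Mul(Pow(866, -1), 644), Mul(-1, Mul(Mul(43, 4), -14))) = Add(Mul(Rational(1, 866), 644), Mul(-1, Mul(172, -14))) = Add(Rational(322, 433), Mul(-1, -2408)) = Add(Rational(322, 433), 2408) = Rational(1042986, 433)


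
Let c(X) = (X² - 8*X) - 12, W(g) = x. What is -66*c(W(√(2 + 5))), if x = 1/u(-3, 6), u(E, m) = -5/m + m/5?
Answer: 19152/11 ≈ 1741.1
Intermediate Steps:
u(E, m) = -5/m + m/5 (u(E, m) = -5/m + m*(⅕) = -5/m + m/5)
x = 30/11 (x = 1/(-5/6 + (⅕)*6) = 1/(-5*⅙ + 6/5) = 1/(-⅚ + 6/5) = 1/(11/30) = 30/11 ≈ 2.7273)
W(g) = 30/11
c(X) = -12 + X² - 8*X
-66*c(W(√(2 + 5))) = -66*(-12 + (30/11)² - 8*30/11) = -66*(-12 + 900/121 - 240/11) = -66*(-3192/121) = 19152/11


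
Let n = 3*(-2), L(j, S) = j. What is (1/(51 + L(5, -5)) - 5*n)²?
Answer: 2825761/3136 ≈ 901.07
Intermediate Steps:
n = -6
(1/(51 + L(5, -5)) - 5*n)² = (1/(51 + 5) - 5*(-6))² = (1/56 + 30)² = (1681/56)² = 2825761/3136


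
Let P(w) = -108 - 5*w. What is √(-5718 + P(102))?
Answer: 24*I*√11 ≈ 79.599*I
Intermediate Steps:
√(-5718 + P(102)) = √(-5718 + (-108 - 5*102)) = √(-5718 + (-108 - 510)) = √(-5718 - 618) = √(-6336) = 24*I*√11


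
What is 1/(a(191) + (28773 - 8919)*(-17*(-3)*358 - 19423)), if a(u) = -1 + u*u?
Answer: -1/23093430 ≈ -4.3302e-8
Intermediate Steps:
a(u) = -1 + u**2
1/(a(191) + (28773 - 8919)*(-17*(-3)*358 - 19423)) = 1/((-1 + 191**2) + (28773 - 8919)*(-17*(-3)*358 - 19423)) = 1/((-1 + 36481) + 19854*(51*358 - 19423)) = 1/(36480 + 19854*(18258 - 19423)) = 1/(36480 + 19854*(-1165)) = 1/(36480 - 23129910) = 1/(-23093430) = -1/23093430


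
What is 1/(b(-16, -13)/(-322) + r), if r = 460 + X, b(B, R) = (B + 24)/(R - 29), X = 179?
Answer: 3381/2160461 ≈ 0.0015649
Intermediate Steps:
b(B, R) = (24 + B)/(-29 + R)
r = 639 (r = 460 + 179 = 639)
1/(b(-16, -13)/(-322) + r) = 1/(((24 - 16)/(-29 - 13))/(-322) + 639) = 1/((8/(-42))*(-1/322) + 639) = 1/(-1/42*8*(-1/322) + 639) = 1/(-4/21*(-1/322) + 639) = 1/(2/3381 + 639) = 1/(2160461/3381) = 3381/2160461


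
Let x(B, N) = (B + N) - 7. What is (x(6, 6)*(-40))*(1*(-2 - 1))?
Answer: 600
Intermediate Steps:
x(B, N) = -7 + B + N
(x(6, 6)*(-40))*(1*(-2 - 1)) = ((-7 + 6 + 6)*(-40))*(1*(-2 - 1)) = (5*(-40))*(1*(-3)) = -200*(-3) = 600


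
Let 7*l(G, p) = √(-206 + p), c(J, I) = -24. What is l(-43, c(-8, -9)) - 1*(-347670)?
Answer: 347670 + I*√230/7 ≈ 3.4767e+5 + 2.1665*I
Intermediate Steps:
l(G, p) = √(-206 + p)/7
l(-43, c(-8, -9)) - 1*(-347670) = √(-206 - 24)/7 - 1*(-347670) = √(-230)/7 + 347670 = (I*√230)/7 + 347670 = I*√230/7 + 347670 = 347670 + I*√230/7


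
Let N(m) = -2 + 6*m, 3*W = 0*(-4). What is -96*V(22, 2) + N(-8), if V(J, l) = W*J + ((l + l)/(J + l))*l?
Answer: -82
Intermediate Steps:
W = 0 (W = (0*(-4))/3 = (⅓)*0 = 0)
V(J, l) = 2*l²/(J + l) (V(J, l) = 0*J + ((l + l)/(J + l))*l = 0 + ((2*l)/(J + l))*l = 0 + (2*l/(J + l))*l = 0 + 2*l²/(J + l) = 2*l²/(J + l))
-96*V(22, 2) + N(-8) = -192*2²/(22 + 2) + (-2 + 6*(-8)) = -192*4/24 + (-2 - 48) = -192*4/24 - 50 = -96*⅓ - 50 = -32 - 50 = -82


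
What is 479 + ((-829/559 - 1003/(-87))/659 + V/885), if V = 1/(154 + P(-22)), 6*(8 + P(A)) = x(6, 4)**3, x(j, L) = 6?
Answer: 1625740630397/3393922490 ≈ 479.02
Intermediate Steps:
P(A) = 28 (P(A) = -8 + (1/6)*6**3 = -8 + (1/6)*216 = -8 + 36 = 28)
V = 1/182 (V = 1/(154 + 28) = 1/182 ≈ 0.0054945)
479 + ((-829/559 - 1003/(-87))/659 + V/885) = 479 + ((-829/559 - 1003/(-87))/659 + (1/182)/885) = 479 + ((-829*1/559 - 1003*(-1/87))*(1/659) + (1/182)*(1/885)) = 479 + ((-829/559 + 1003/87)*(1/659) + 1/161070) = 479 + ((488554/48633)*(1/659) + 1/161070) = 479 + (488554/32049147 + 1/161070) = 479 + 51757687/3393922490 = 1625740630397/3393922490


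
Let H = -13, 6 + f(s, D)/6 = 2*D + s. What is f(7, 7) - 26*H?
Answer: 428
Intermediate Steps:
f(s, D) = -36 + 6*s + 12*D (f(s, D) = -36 + 6*(2*D + s) = -36 + 6*(s + 2*D) = -36 + (6*s + 12*D) = -36 + 6*s + 12*D)
f(7, 7) - 26*H = (-36 + 6*7 + 12*7) - 26*(-13) = (-36 + 42 + 84) + 338 = 90 + 338 = 428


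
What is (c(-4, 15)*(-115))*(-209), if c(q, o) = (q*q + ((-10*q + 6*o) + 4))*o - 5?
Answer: 53958575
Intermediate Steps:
c(q, o) = -5 + o*(4 + q² - 10*q + 6*o) (c(q, o) = (q² + (4 - 10*q + 6*o))*o - 5 = (4 + q² - 10*q + 6*o)*o - 5 = o*(4 + q² - 10*q + 6*o) - 5 = -5 + o*(4 + q² - 10*q + 6*o))
(c(-4, 15)*(-115))*(-209) = ((-5 + 4*15 + 6*15² + 15*(-4)² - 10*15*(-4))*(-115))*(-209) = ((-5 + 60 + 6*225 + 15*16 + 600)*(-115))*(-209) = ((-5 + 60 + 1350 + 240 + 600)*(-115))*(-209) = (2245*(-115))*(-209) = -258175*(-209) = 53958575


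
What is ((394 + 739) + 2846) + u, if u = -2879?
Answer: 1100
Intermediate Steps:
((394 + 739) + 2846) + u = ((394 + 739) + 2846) - 2879 = (1133 + 2846) - 2879 = 3979 - 2879 = 1100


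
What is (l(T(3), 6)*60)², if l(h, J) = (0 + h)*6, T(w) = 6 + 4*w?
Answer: 41990400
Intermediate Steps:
l(h, J) = 6*h (l(h, J) = h*6 = 6*h)
(l(T(3), 6)*60)² = ((6*(6 + 4*3))*60)² = ((6*(6 + 12))*60)² = ((6*18)*60)² = (108*60)² = 6480² = 41990400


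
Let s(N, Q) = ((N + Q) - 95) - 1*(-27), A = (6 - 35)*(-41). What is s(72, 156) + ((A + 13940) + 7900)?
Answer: 23189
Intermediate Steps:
A = 1189 (A = -29*(-41) = 1189)
s(N, Q) = -68 + N + Q (s(N, Q) = (-95 + N + Q) + 27 = -68 + N + Q)
s(72, 156) + ((A + 13940) + 7900) = (-68 + 72 + 156) + ((1189 + 13940) + 7900) = 160 + (15129 + 7900) = 160 + 23029 = 23189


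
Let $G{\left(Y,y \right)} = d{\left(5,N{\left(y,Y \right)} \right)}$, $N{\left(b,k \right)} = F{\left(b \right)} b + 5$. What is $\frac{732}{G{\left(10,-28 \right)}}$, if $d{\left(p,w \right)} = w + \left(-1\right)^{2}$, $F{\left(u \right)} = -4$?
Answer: $\frac{366}{59} \approx 6.2034$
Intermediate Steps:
$N{\left(b,k \right)} = 5 - 4 b$ ($N{\left(b,k \right)} = - 4 b + 5 = 5 - 4 b$)
$d{\left(p,w \right)} = 1 + w$ ($d{\left(p,w \right)} = w + 1 = 1 + w$)
$G{\left(Y,y \right)} = 6 - 4 y$ ($G{\left(Y,y \right)} = 1 - \left(-5 + 4 y\right) = 6 - 4 y$)
$\frac{732}{G{\left(10,-28 \right)}} = \frac{732}{6 - -112} = \frac{732}{6 + 112} = \frac{732}{118} = 732 \cdot \frac{1}{118} = \frac{366}{59}$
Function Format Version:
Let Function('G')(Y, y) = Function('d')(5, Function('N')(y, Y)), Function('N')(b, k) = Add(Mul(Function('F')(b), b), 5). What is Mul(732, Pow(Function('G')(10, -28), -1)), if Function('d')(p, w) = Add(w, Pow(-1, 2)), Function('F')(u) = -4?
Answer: Rational(366, 59) ≈ 6.2034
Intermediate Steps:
Function('N')(b, k) = Add(5, Mul(-4, b)) (Function('N')(b, k) = Add(Mul(-4, b), 5) = Add(5, Mul(-4, b)))
Function('d')(p, w) = Add(1, w) (Function('d')(p, w) = Add(w, 1) = Add(1, w))
Function('G')(Y, y) = Add(6, Mul(-4, y)) (Function('G')(Y, y) = Add(1, Add(5, Mul(-4, y))) = Add(6, Mul(-4, y)))
Mul(732, Pow(Function('G')(10, -28), -1)) = Mul(732, Pow(Add(6, Mul(-4, -28)), -1)) = Mul(732, Pow(Add(6, 112), -1)) = Mul(732, Pow(118, -1)) = Mul(732, Rational(1, 118)) = Rational(366, 59)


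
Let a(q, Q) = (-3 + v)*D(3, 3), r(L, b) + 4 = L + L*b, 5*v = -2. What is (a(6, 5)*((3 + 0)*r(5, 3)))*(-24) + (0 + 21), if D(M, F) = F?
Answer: 58857/5 ≈ 11771.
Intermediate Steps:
v = -⅖ (v = (⅕)*(-2) = -⅖ ≈ -0.40000)
r(L, b) = -4 + L + L*b (r(L, b) = -4 + (L + L*b) = -4 + L + L*b)
a(q, Q) = -51/5 (a(q, Q) = (-3 - ⅖)*3 = -17/5*3 = -51/5)
(a(6, 5)*((3 + 0)*r(5, 3)))*(-24) + (0 + 21) = -51*(3 + 0)*(-4 + 5 + 5*3)/5*(-24) + (0 + 21) = -153*(-4 + 5 + 15)/5*(-24) + 21 = -153*16/5*(-24) + 21 = -51/5*48*(-24) + 21 = -2448/5*(-24) + 21 = 58752/5 + 21 = 58857/5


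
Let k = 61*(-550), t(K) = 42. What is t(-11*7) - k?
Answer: 33592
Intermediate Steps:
k = -33550
t(-11*7) - k = 42 - 1*(-33550) = 42 + 33550 = 33592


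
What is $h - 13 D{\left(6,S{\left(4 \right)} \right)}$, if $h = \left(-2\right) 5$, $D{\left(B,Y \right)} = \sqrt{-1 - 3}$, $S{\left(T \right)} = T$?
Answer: $-10 - 26 i \approx -10.0 - 26.0 i$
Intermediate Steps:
$D{\left(B,Y \right)} = 2 i$ ($D{\left(B,Y \right)} = \sqrt{-4} = 2 i$)
$h = -10$
$h - 13 D{\left(6,S{\left(4 \right)} \right)} = -10 - 13 \cdot 2 i = -10 - 26 i$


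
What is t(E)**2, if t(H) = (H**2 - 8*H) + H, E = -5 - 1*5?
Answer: 28900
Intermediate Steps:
E = -10 (E = -5 - 5 = -10)
t(H) = H**2 - 7*H
t(E)**2 = (-10*(-7 - 10))**2 = (-10*(-17))**2 = 170**2 = 28900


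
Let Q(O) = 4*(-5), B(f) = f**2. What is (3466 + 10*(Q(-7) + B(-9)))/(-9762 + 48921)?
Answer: 4076/39159 ≈ 0.10409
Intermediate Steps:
Q(O) = -20
(3466 + 10*(Q(-7) + B(-9)))/(-9762 + 48921) = (3466 + 10*(-20 + (-9)**2))/(-9762 + 48921) = (3466 + 10*(-20 + 81))/39159 = (3466 + 10*61)*(1/39159) = (3466 + 610)*(1/39159) = 4076*(1/39159) = 4076/39159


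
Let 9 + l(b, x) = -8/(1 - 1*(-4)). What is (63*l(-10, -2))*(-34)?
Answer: 113526/5 ≈ 22705.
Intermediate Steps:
l(b, x) = -53/5 (l(b, x) = -9 - 8/(1 - 1*(-4)) = -9 - 8/(1 + 4) = -9 - 8/5 = -53/5)
(63*l(-10, -2))*(-34) = (63*(-53/5))*(-34) = -3339/5*(-34) = 113526/5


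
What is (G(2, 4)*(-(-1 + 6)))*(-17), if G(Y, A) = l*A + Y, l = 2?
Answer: 850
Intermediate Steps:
G(Y, A) = Y + 2*A (G(Y, A) = 2*A + Y = Y + 2*A)
(G(2, 4)*(-(-1 + 6)))*(-17) = ((2 + 2*4)*(-(-1 + 6)))*(-17) = ((2 + 8)*(-1*5))*(-17) = (10*(-5))*(-17) = -50*(-17) = 850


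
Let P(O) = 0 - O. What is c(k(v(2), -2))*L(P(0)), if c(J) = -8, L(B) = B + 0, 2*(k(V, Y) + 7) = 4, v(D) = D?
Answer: 0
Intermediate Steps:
P(O) = -O
k(V, Y) = -5 (k(V, Y) = -7 + (½)*4 = -7 + 2 = -5)
L(B) = B
c(k(v(2), -2))*L(P(0)) = -(-8)*0 = -8*0 = 0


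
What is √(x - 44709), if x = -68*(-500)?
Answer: I*√10709 ≈ 103.48*I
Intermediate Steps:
x = 34000
√(x - 44709) = √(34000 - 44709) = √(-10709) = I*√10709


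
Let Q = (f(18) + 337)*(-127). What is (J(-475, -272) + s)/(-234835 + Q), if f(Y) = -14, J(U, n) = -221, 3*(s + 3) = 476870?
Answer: -238099/413784 ≈ -0.57542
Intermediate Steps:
s = 476861/3 (s = -3 + (⅓)*476870 = -3 + 476870/3 = 476861/3 ≈ 1.5895e+5)
Q = -41021 (Q = (-14 + 337)*(-127) = 323*(-127) = -41021)
(J(-475, -272) + s)/(-234835 + Q) = (-221 + 476861/3)/(-234835 - 41021) = (476198/3)/(-275856) = (476198/3)*(-1/275856) = -238099/413784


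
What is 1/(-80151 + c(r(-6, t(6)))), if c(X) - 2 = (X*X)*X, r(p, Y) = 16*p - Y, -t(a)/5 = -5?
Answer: -1/1851710 ≈ -5.4004e-7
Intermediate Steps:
t(a) = 25 (t(a) = -5*(-5) = 25)
r(p, Y) = -Y + 16*p
c(X) = 2 + X³ (c(X) = 2 + (X*X)*X = 2 + X²*X = 2 + X³)
1/(-80151 + c(r(-6, t(6)))) = 1/(-80151 + (2 + (-1*25 + 16*(-6))³)) = 1/(-80151 + (2 + (-25 - 96)³)) = 1/(-80151 + (2 + (-121)³)) = 1/(-80151 + (2 - 1771561)) = 1/(-80151 - 1771559) = 1/(-1851710) = -1/1851710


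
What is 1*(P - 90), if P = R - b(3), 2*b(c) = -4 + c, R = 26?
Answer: -127/2 ≈ -63.500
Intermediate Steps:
b(c) = -2 + c/2 (b(c) = (-4 + c)/2 = -2 + c/2)
P = 53/2 (P = 26 - (-2 + (½)*3) = 26 - (-2 + 3/2) = 26 - 1*(-½) = 26 + ½ = 53/2 ≈ 26.500)
1*(P - 90) = 1*(53/2 - 90) = 1*(-127/2) = -127/2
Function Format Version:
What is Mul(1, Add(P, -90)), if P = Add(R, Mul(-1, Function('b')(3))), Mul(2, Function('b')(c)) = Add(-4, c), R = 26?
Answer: Rational(-127, 2) ≈ -63.500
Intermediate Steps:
Function('b')(c) = Add(-2, Mul(Rational(1, 2), c)) (Function('b')(c) = Mul(Rational(1, 2), Add(-4, c)) = Add(-2, Mul(Rational(1, 2), c)))
P = Rational(53, 2) (P = Add(26, Mul(-1, Add(-2, Mul(Rational(1, 2), 3)))) = Add(26, Mul(-1, Add(-2, Rational(3, 2)))) = Add(26, Mul(-1, Rational(-1, 2))) = Add(26, Rational(1, 2)) = Rational(53, 2) ≈ 26.500)
Mul(1, Add(P, -90)) = Mul(1, Add(Rational(53, 2), -90)) = Mul(1, Rational(-127, 2)) = Rational(-127, 2)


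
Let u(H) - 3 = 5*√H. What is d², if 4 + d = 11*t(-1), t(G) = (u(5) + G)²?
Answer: 2244225 + 622600*√5 ≈ 3.6364e+6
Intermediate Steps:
u(H) = 3 + 5*√H
t(G) = (3 + G + 5*√5)² (t(G) = ((3 + 5*√5) + G)² = (3 + G + 5*√5)²)
d = -4 + 11*(2 + 5*√5)² (d = -4 + 11*(3 - 1 + 5*√5)² = -4 + 11*(2 + 5*√5)² ≈ 1906.9)
d² = (1415 + 220*√5)²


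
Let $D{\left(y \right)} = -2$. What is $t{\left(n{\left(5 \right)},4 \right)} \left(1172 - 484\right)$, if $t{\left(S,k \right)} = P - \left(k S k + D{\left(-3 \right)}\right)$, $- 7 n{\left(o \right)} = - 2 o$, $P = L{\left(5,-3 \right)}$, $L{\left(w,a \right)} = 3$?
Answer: $- \frac{86000}{7} \approx -12286.0$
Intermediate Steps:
$P = 3$
$n{\left(o \right)} = \frac{2 o}{7}$ ($n{\left(o \right)} = - \frac{\left(-2\right) o}{7} = \frac{2 o}{7}$)
$t{\left(S,k \right)} = 5 - S k^{2}$ ($t{\left(S,k \right)} = 3 - \left(k S k - 2\right) = 3 - \left(S k k - 2\right) = 3 - \left(S k^{2} - 2\right) = 3 - \left(-2 + S k^{2}\right) = 5 - S k^{2}$)
$t{\left(n{\left(5 \right)},4 \right)} \left(1172 - 484\right) = \left(5 - \frac{2}{7} \cdot 5 \cdot 4^{2}\right) \left(1172 - 484\right) = \left(5 - \frac{10}{7} \cdot 16\right) 688 = \left(5 - \frac{160}{7}\right) 688 = \left(- \frac{125}{7}\right) 688 = - \frac{86000}{7}$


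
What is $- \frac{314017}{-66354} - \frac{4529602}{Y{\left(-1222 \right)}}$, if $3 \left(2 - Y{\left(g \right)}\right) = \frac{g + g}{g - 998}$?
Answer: $- \frac{500426902682597}{180416526} \approx -2.7737 \cdot 10^{6}$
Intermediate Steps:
$Y{\left(g \right)} = 2 - \frac{2 g}{3 \left(-998 + g\right)}$ ($Y{\left(g \right)} = 2 - \frac{\left(g + g\right) \frac{1}{g - 998}}{3} = 2 - \frac{2 g \frac{1}{-998 + g}}{3} = 2 - \frac{2 g}{3 \left(-998 + g\right)}$)
$- \frac{314017}{-66354} - \frac{4529602}{Y{\left(-1222 \right)}} = - \frac{314017}{-66354} - \frac{4529602}{\frac{4}{3} \frac{1}{-998 - 1222} \left(-1497 - 1222\right)} = \left(-314017\right) \left(- \frac{1}{66354}\right) - \frac{4529602}{\frac{4}{3} \frac{1}{-2220} \left(-2719\right)} = \frac{314017}{66354} - \frac{4529602}{\frac{4}{3} \left(- \frac{1}{2220}\right) \left(-2719\right)} = \frac{314017}{66354} - \frac{4529602}{\frac{2719}{1665}} = \frac{314017}{66354} - \frac{7541787330}{2719} = - \frac{500426902682597}{180416526}$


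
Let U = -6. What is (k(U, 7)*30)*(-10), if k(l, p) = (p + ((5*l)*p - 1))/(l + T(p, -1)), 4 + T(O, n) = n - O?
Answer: -3400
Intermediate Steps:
T(O, n) = -4 + n - O (T(O, n) = -4 + (n - O) = -4 + n - O)
k(l, p) = (-1 + p + 5*l*p)/(-5 + l - p) (k(l, p) = (p + ((5*l)*p - 1))/(l + (-4 - 1 - p)) = (p + (5*l*p - 1))/(l + (-5 - p)) = (p + (-1 + 5*l*p))/(-5 + l - p) = (-1 + p + 5*l*p)/(-5 + l - p))
(k(U, 7)*30)*(-10) = (((1 - 1*7 - 5*(-6)*7)/(5 + 7 - 1*(-6)))*30)*(-10) = (((1 - 7 + 210)/(5 + 7 + 6))*30)*(-10) = ((204/18)*30)*(-10) = (((1/18)*204)*30)*(-10) = ((34/3)*30)*(-10) = 340*(-10) = -3400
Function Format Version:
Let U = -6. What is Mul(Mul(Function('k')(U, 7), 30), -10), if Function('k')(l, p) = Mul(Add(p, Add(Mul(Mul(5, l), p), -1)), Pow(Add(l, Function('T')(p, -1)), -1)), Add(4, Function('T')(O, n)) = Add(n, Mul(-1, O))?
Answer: -3400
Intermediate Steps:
Function('T')(O, n) = Add(-4, n, Mul(-1, O)) (Function('T')(O, n) = Add(-4, Add(n, Mul(-1, O))) = Add(-4, n, Mul(-1, O)))
Function('k')(l, p) = Mul(Pow(Add(-5, l, Mul(-1, p)), -1), Add(-1, p, Mul(5, l, p))) (Function('k')(l, p) = Mul(Add(p, Add(Mul(Mul(5, l), p), -1)), Pow(Add(l, Add(-4, -1, Mul(-1, p))), -1)) = Mul(Add(p, Add(Mul(5, l, p), -1)), Pow(Add(l, Add(-5, Mul(-1, p))), -1)) = Mul(Add(p, Add(-1, Mul(5, l, p))), Pow(Add(-5, l, Mul(-1, p)), -1)) = Mul(Add(-1, p, Mul(5, l, p)), Pow(Add(-5, l, Mul(-1, p)), -1)) = Mul(Pow(Add(-5, l, Mul(-1, p)), -1), Add(-1, p, Mul(5, l, p))))
Mul(Mul(Function('k')(U, 7), 30), -10) = Mul(Mul(Mul(Pow(Add(5, 7, Mul(-1, -6)), -1), Add(1, Mul(-1, 7), Mul(-5, -6, 7))), 30), -10) = Mul(Mul(Mul(Pow(Add(5, 7, 6), -1), Add(1, -7, 210)), 30), -10) = Mul(Mul(Mul(Pow(18, -1), 204), 30), -10) = Mul(Mul(Mul(Rational(1, 18), 204), 30), -10) = Mul(Mul(Rational(34, 3), 30), -10) = Mul(340, -10) = -3400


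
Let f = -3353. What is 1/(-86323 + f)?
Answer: -1/89676 ≈ -1.1151e-5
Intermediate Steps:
1/(-86323 + f) = 1/(-86323 - 3353) = 1/(-89676) = -1/89676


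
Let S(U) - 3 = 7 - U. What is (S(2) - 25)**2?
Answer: 289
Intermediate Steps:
S(U) = 10 - U (S(U) = 3 + (7 - U) = 10 - U)
(S(2) - 25)**2 = ((10 - 1*2) - 25)**2 = ((10 - 2) - 25)**2 = (8 - 25)**2 = (-17)**2 = 289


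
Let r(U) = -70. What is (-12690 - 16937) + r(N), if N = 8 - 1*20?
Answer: -29697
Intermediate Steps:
N = -12 (N = 8 - 20 = -12)
(-12690 - 16937) + r(N) = (-12690 - 16937) - 70 = -29627 - 70 = -29697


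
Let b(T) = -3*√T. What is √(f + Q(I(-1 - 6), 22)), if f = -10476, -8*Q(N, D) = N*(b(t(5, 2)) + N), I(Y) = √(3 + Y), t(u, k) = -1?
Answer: 17*I*√145/2 ≈ 102.35*I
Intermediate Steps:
Q(N, D) = -N*(N - 3*I)/8 (Q(N, D) = -N*(-3*I + N)/8 = -N*(N - 3*I)/8)
√(f + Q(I(-1 - 6), 22)) = √(-10476 + √(3 + (-1 - 6))*(-√(3 + (-1 - 6)) + 3*I)/8) = √(-10476 + √(3 - 7)*(-√(3 - 7) + 3*I)/8) = √(-10476 + √(-4)*(-√(-4) + 3*I)/8) = √(-10476 + (2*I)*(-2*I + 3*I)/8) = √(-10476 + (2*I)*I/8) = √(-10476 - ¼) = √(-41905/4) = 17*I*√145/2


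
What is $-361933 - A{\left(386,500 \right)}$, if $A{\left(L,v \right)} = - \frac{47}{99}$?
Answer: $- \frac{35831320}{99} \approx -3.6193 \cdot 10^{5}$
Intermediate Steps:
$A{\left(L,v \right)} = - \frac{47}{99}$ ($A{\left(L,v \right)} = \left(-47\right) \frac{1}{99} = - \frac{47}{99}$)
$-361933 - A{\left(386,500 \right)} = -361933 - - \frac{47}{99} = -361933 + \frac{47}{99} = - \frac{35831320}{99}$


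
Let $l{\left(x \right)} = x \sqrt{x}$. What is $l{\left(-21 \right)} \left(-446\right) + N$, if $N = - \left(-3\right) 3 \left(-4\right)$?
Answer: $-36 + 9366 i \sqrt{21} \approx -36.0 + 42920.0 i$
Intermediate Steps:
$l{\left(x \right)} = x^{\frac{3}{2}}$
$N = -36$ ($N = - \left(-9\right) \left(-4\right) = \left(-1\right) 36 = -36$)
$l{\left(-21 \right)} \left(-446\right) + N = \left(-21\right)^{\frac{3}{2}} \left(-446\right) - 36 = - 21 i \sqrt{21} \left(-446\right) - 36 = 9366 i \sqrt{21} - 36 = -36 + 9366 i \sqrt{21}$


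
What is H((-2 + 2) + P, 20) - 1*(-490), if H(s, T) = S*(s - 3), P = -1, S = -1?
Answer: 494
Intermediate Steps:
H(s, T) = 3 - s (H(s, T) = -(s - 3) = -(-3 + s) = 3 - s)
H((-2 + 2) + P, 20) - 1*(-490) = (3 - ((-2 + 2) - 1)) - 1*(-490) = (3 - (0 - 1)) + 490 = (3 - 1*(-1)) + 490 = (3 + 1) + 490 = 4 + 490 = 494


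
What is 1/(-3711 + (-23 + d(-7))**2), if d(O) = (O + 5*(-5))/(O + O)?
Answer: -49/160814 ≈ -0.00030470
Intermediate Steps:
d(O) = (-25 + O)/(2*O) (d(O) = (O - 25)/((2*O)) = (-25 + O)*(1/(2*O)) = (-25 + O)/(2*O))
1/(-3711 + (-23 + d(-7))**2) = 1/(-3711 + (-23 + (1/2)*(-25 - 7)/(-7))**2) = 1/(-3711 + (-23 + (1/2)*(-1/7)*(-32))**2) = 1/(-3711 + (-23 + 16/7)**2) = 1/(-3711 + (-145/7)**2) = 1/(-3711 + 21025/49) = 1/(-160814/49) = -49/160814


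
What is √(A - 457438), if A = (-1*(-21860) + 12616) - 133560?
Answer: I*√556522 ≈ 746.0*I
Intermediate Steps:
A = -99084 (A = (21860 + 12616) - 133560 = 34476 - 133560 = -99084)
√(A - 457438) = √(-99084 - 457438) = √(-556522) = I*√556522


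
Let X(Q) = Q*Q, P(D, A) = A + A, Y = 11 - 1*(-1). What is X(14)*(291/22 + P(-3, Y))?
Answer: 80262/11 ≈ 7296.5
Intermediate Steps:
Y = 12 (Y = 11 + 1 = 12)
P(D, A) = 2*A
X(Q) = Q²
X(14)*(291/22 + P(-3, Y)) = 14²*(291/22 + 2*12) = 196*(291*(1/22) + 24) = 196*(291/22 + 24) = 196*(819/22) = 80262/11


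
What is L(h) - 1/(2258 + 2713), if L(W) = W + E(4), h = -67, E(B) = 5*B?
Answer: -233638/4971 ≈ -47.000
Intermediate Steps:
L(W) = 20 + W (L(W) = W + 5*4 = W + 20 = 20 + W)
L(h) - 1/(2258 + 2713) = (20 - 67) - 1/(2258 + 2713) = -47 - 1/4971 = -233638/4971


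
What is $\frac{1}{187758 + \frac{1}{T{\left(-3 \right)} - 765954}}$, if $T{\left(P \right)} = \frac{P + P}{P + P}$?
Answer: $\frac{765953}{143813803373} \approx 5.326 \cdot 10^{-6}$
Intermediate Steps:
$T{\left(P \right)} = 1$ ($T{\left(P \right)} = \frac{2 P}{2 P} = 2 P \frac{1}{2 P} = 1$)
$\frac{1}{187758 + \frac{1}{T{\left(-3 \right)} - 765954}} = \frac{1}{187758 + \frac{1}{1 - 765954}} = \frac{1}{187758 + \frac{1}{-765953}} = \frac{1}{187758 - \frac{1}{765953}} = \frac{1}{\frac{143813803373}{765953}} = \frac{765953}{143813803373}$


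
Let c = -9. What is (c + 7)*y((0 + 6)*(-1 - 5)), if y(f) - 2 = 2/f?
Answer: -35/9 ≈ -3.8889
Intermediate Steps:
y(f) = 2 + 2/f
(c + 7)*y((0 + 6)*(-1 - 5)) = (-9 + 7)*(2 + 2/(((0 + 6)*(-1 - 5)))) = -2*(2 + 2/((6*(-6)))) = -2*(2 + 2/(-36)) = -2*(2 + 2*(-1/36)) = -2*(2 - 1/18) = -2*35/18 = -35/9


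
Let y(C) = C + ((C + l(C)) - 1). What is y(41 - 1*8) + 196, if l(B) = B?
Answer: 294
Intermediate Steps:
y(C) = -1 + 3*C (y(C) = C + ((C + C) - 1) = C + (2*C - 1) = C + (-1 + 2*C) = -1 + 3*C)
y(41 - 1*8) + 196 = (-1 + 3*(41 - 1*8)) + 196 = (-1 + 3*(41 - 8)) + 196 = (-1 + 3*33) + 196 = (-1 + 99) + 196 = 98 + 196 = 294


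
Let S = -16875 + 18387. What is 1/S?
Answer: 1/1512 ≈ 0.00066138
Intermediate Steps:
S = 1512
1/S = 1/1512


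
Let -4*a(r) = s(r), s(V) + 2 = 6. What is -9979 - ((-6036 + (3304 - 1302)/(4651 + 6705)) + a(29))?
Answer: -22383677/5678 ≈ -3942.2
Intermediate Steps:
s(V) = 4 (s(V) = -2 + 6 = 4)
a(r) = -1 (a(r) = -1/4*4 = -1)
-9979 - ((-6036 + (3304 - 1302)/(4651 + 6705)) + a(29)) = -9979 - ((-6036 + (3304 - 1302)/(4651 + 6705)) - 1) = -9979 - ((-6036 + 2002/11356) - 1) = -9979 - ((-6036 + 2002*(1/11356)) - 1) = -9979 - ((-6036 + 1001/5678) - 1) = -9979 - (-34271407/5678 - 1) = -9979 - 1*(-34277085/5678) = -9979 + 34277085/5678 = -22383677/5678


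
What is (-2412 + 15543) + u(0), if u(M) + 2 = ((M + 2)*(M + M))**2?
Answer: 13129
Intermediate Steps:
u(M) = -2 + 4*M**2*(2 + M)**2 (u(M) = -2 + ((M + 2)*(M + M))**2 = -2 + ((2 + M)*(2*M))**2 = -2 + (2*M*(2 + M))**2 = -2 + 4*M**2*(2 + M)**2)
(-2412 + 15543) + u(0) = (-2412 + 15543) + (-2 + 4*0**2*(2 + 0)**2) = 13131 + (-2 + 4*0*2**2) = 13131 + (-2 + 4*0*4) = 13131 + (-2 + 0) = 13131 - 2 = 13129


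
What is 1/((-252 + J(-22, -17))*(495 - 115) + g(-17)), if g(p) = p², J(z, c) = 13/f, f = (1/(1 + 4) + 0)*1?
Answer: -1/70771 ≈ -1.4130e-5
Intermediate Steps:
f = ⅕ (f = (1/5 + 0)*1 = (⅕ + 0)*1 = (⅕)*1 = ⅕ ≈ 0.20000)
J(z, c) = 65 (J(z, c) = 13/(⅕) = 13*5 = 65)
1/((-252 + J(-22, -17))*(495 - 115) + g(-17)) = 1/((-252 + 65)*(495 - 115) + (-17)²) = 1/(-187*380 + 289) = 1/(-71060 + 289) = 1/(-70771) = -1/70771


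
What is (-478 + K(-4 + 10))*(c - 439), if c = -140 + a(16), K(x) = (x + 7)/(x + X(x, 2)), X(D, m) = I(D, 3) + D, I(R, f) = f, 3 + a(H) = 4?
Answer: 4136746/15 ≈ 2.7578e+5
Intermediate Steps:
a(H) = 1 (a(H) = -3 + 4 = 1)
X(D, m) = 3 + D
K(x) = (7 + x)/(3 + 2*x) (K(x) = (x + 7)/(x + (3 + x)) = (7 + x)/(3 + 2*x))
c = -139 (c = -140 + 1 = -139)
(-478 + K(-4 + 10))*(c - 439) = (-478 + (7 + (-4 + 10))/(3 + 2*(-4 + 10)))*(-139 - 439) = (-478 + (7 + 6)/(3 + 2*6))*(-578) = (-478 + 13/(3 + 12))*(-578) = (-478 + 13/15)*(-578) = -7157/15*(-578) = 4136746/15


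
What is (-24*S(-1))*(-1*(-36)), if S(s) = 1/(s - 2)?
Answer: 288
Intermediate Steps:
S(s) = 1/(-2 + s)
(-24*S(-1))*(-1*(-36)) = (-24/(-2 - 1))*(-1*(-36)) = -24/(-3)*36 = -24*(-1/3)*36 = 8*36 = 288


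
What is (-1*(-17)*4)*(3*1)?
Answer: 204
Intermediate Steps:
(-1*(-17)*4)*(3*1) = (17*4)*3 = 68*3 = 204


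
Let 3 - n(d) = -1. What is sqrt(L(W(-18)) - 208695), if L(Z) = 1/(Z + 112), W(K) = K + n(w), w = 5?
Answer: I*sqrt(40904218)/14 ≈ 456.83*I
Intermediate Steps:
n(d) = 4 (n(d) = 3 - 1*(-1) = 3 + 1 = 4)
W(K) = 4 + K (W(K) = K + 4 = 4 + K)
L(Z) = 1/(112 + Z)
sqrt(L(W(-18)) - 208695) = sqrt(1/(112 + (4 - 18)) - 208695) = sqrt(1/(112 - 14) - 208695) = sqrt(1/98 - 208695) = sqrt(-20452109/98) = I*sqrt(40904218)/14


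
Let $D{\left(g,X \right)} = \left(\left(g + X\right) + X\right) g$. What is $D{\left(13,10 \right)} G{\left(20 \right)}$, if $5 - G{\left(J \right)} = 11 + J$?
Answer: $-11154$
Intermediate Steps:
$D{\left(g,X \right)} = g \left(g + 2 X\right)$ ($D{\left(g,X \right)} = \left(\left(X + g\right) + X\right) g = \left(g + 2 X\right) g = g \left(g + 2 X\right)$)
$G{\left(J \right)} = -6 - J$ ($G{\left(J \right)} = 5 - \left(11 + J\right) = -6 - J$)
$D{\left(13,10 \right)} G{\left(20 \right)} = 13 \left(13 + 2 \cdot 10\right) \left(-6 - 20\right) = 13 \left(13 + 20\right) \left(-6 - 20\right) = 13 \cdot 33 \left(-26\right) = 429 \left(-26\right) = -11154$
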